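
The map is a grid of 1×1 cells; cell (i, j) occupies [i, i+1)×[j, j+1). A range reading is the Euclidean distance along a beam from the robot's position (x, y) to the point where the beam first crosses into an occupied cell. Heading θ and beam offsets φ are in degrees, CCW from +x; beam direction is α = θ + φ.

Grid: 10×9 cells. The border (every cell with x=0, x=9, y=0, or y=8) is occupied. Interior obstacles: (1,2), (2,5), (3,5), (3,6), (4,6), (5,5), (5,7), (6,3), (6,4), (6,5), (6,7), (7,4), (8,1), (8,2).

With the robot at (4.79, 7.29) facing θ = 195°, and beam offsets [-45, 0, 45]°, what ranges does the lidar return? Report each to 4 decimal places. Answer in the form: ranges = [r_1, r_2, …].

ranges = [1.4200, 1.1205, 0.3349]

beam 1: φ=-45°, α=150°
  cosα=-0.8660 sinα=0.5000 | (4,7) | tMaxX 0.9122 tMaxY 1.4200 | tΔX 1.1547 tΔY 2.0000
    t=0.9122 [x] (3,7)
    t=1.4200 [y] (3,8) — stop
  → r_1 = 1.4200
beam 2: φ=0°, α=195°
  cosα=-0.9659 sinα=-0.2588 | (4,7) | tMaxX 0.8179 tMaxY 1.1205 | tΔX 1.0353 tΔY 3.8637
    t=0.8179 [x] (3,7)
    t=1.1205 [y] (3,6) — stop
  → r_2 = 1.1205
beam 3: φ=45°, α=240°
  cosα=-0.5000 sinα=-0.8660 | (4,7) | tMaxX 1.5800 tMaxY 0.3349 | tΔX 2.0000 tΔY 1.1547
    t=0.3349 [y] (4,6) — stop
  → r_3 = 0.3349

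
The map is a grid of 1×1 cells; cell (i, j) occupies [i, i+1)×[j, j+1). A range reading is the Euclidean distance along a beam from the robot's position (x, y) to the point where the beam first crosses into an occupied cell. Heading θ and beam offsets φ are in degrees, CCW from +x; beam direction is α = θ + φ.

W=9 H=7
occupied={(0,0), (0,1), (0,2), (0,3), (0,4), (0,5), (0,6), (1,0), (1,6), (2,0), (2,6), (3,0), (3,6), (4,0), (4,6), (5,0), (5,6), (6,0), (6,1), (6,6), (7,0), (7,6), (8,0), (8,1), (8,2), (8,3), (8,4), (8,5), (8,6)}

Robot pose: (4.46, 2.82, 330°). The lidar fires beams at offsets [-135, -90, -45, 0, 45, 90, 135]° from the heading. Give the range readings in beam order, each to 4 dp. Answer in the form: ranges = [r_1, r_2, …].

beam 1: φ=-135°, α=195°
  dir = (cos 195°, sin 195°) = (-0.9659, -0.2588); from cell (4,2)
  next x-line at t=0.4762, next y-line at t=3.1682; Δt_x=1.0353, Δt_y=3.8637
    x: enter (3,2) at t=0.4762
    x: enter (2,2) at t=1.5115
    x: enter (1,2) at t=2.5468
    y: enter (1,1) at t=3.1682
    x: enter (0,1) at t=3.5821 ← occupied
  → r_1 = 3.5821
beam 2: φ=-90°, α=240°
  dir = (cos 240°, sin 240°) = (-0.5000, -0.8660); from cell (4,2)
  next x-line at t=0.9200, next y-line at t=0.9469; Δt_x=2.0000, Δt_y=1.1547
    x: enter (3,2) at t=0.9200
    y: enter (3,1) at t=0.9469
    y: enter (3,0) at t=2.1016 ← occupied
  → r_2 = 2.1016
beam 3: φ=-45°, α=285°
  dir = (cos 285°, sin 285°) = (0.2588, -0.9659); from cell (4,2)
  next x-line at t=2.0864, next y-line at t=0.8489; Δt_x=3.8637, Δt_y=1.0353
    y: enter (4,1) at t=0.8489
    y: enter (4,0) at t=1.8842 ← occupied
  → r_3 = 1.8842
beam 4: φ=0°, α=330°
  dir = (cos 330°, sin 330°) = (0.8660, -0.5000); from cell (4,2)
  next x-line at t=0.6235, next y-line at t=1.6400; Δt_x=1.1547, Δt_y=2.0000
    x: enter (5,2) at t=0.6235
    y: enter (5,1) at t=1.6400
    x: enter (6,1) at t=1.7782 ← occupied
  → r_4 = 1.7782
beam 5: φ=45°, α=15°
  dir = (cos 15°, sin 15°) = (0.9659, 0.2588); from cell (4,2)
  next x-line at t=0.5590, next y-line at t=0.6955; Δt_x=1.0353, Δt_y=3.8637
    x: enter (5,2) at t=0.5590
    y: enter (5,3) at t=0.6955
    x: enter (6,3) at t=1.5943
    x: enter (7,3) at t=2.6296
    x: enter (8,3) at t=3.6649 ← occupied
  → r_5 = 3.6649
beam 6: φ=90°, α=60°
  dir = (cos 60°, sin 60°) = (0.5000, 0.8660); from cell (4,2)
  next x-line at t=1.0800, next y-line at t=0.2078; Δt_x=2.0000, Δt_y=1.1547
    y: enter (4,3) at t=0.2078
    x: enter (5,3) at t=1.0800
    y: enter (5,4) at t=1.3625
    y: enter (5,5) at t=2.5172
    x: enter (6,5) at t=3.0800
    y: enter (6,6) at t=3.6719 ← occupied
  → r_6 = 3.6719
beam 7: φ=135°, α=105°
  dir = (cos 105°, sin 105°) = (-0.2588, 0.9659); from cell (4,2)
  next x-line at t=1.7773, next y-line at t=0.1863; Δt_x=3.8637, Δt_y=1.0353
    y: enter (4,3) at t=0.1863
    y: enter (4,4) at t=1.2216
    x: enter (3,4) at t=1.7773
    y: enter (3,5) at t=2.2569
    y: enter (3,6) at t=3.2922 ← occupied
  → r_7 = 3.2922

ranges = [3.5821, 2.1016, 1.8842, 1.7782, 3.6649, 3.6719, 3.2922]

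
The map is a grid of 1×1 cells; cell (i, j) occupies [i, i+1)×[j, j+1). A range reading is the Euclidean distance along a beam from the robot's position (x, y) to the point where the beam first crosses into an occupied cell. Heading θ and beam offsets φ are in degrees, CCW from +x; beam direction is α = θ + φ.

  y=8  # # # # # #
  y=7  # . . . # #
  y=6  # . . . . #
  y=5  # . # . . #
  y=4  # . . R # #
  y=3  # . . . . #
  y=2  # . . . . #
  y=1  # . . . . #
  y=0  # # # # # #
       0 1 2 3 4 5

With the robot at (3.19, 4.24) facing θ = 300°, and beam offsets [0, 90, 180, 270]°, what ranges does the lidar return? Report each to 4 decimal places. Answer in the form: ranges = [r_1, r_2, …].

beam 1: φ=0°, α=300°
  d=(0.5000,-0.8660)  start (3,4)  tX=1.6200 tY=0.2771  stride 1/|dx|=2.0000 1/|dy|=1.1547
    cross y-line → (3,3), t=0.2771
    cross y-line → (3,2), t=1.4318
    cross x-line → (4,2), t=1.6200
    cross y-line → (4,1), t=2.5865
    cross x-line → (5,1), t=3.6200 (wall)
  → r_1 = 3.6200
beam 2: φ=90°, α=30°
  d=(0.8660,0.5000)  start (3,4)  tX=0.9353 tY=1.5200  stride 1/|dx|=1.1547 1/|dy|=2.0000
    cross x-line → (4,4), t=0.9353 (wall)
  → r_2 = 0.9353
beam 3: φ=180°, α=120°
  d=(-0.5000,0.8660)  start (3,4)  tX=0.3800 tY=0.8776  stride 1/|dx|=2.0000 1/|dy|=1.1547
    cross x-line → (2,4), t=0.3800
    cross y-line → (2,5), t=0.8776 (wall)
  → r_3 = 0.8776
beam 4: φ=270°, α=210°
  d=(-0.8660,-0.5000)  start (3,4)  tX=0.2194 tY=0.4800  stride 1/|dx|=1.1547 1/|dy|=2.0000
    cross x-line → (2,4), t=0.2194
    cross y-line → (2,3), t=0.4800
    cross x-line → (1,3), t=1.3741
    cross y-line → (1,2), t=2.4800
    cross x-line → (0,2), t=2.5288 (wall)
  → r_4 = 2.5288

ranges = [3.6200, 0.9353, 0.8776, 2.5288]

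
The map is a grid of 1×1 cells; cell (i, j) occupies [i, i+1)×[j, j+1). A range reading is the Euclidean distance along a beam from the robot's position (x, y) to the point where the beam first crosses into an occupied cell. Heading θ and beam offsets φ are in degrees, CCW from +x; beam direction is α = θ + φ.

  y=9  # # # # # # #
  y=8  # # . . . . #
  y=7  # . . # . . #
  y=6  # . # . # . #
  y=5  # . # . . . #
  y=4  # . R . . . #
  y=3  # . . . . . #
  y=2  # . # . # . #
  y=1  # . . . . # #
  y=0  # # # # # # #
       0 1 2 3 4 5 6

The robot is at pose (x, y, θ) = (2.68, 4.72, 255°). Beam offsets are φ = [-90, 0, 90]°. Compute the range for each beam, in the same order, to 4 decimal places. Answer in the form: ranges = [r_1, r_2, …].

beam 1: φ=-90°, α=165°
  d=(-0.9659,0.2588)  start (2,4)  tX=0.7040 tY=1.0818  stride 1/|dx|=1.0353 1/|dy|=3.8637
    cross x-line → (1,4), t=0.7040
    cross y-line → (1,5), t=1.0818
    cross x-line → (0,5), t=1.7393 (wall)
  → r_1 = 1.7393
beam 2: φ=0°, α=255°
  d=(-0.2588,-0.9659)  start (2,4)  tX=2.6273 tY=0.7454  stride 1/|dx|=3.8637 1/|dy|=1.0353
    cross y-line → (2,3), t=0.7454
    cross y-line → (2,2), t=1.7807 (wall)
  → r_2 = 1.7807
beam 3: φ=90°, α=345°
  d=(0.9659,-0.2588)  start (2,4)  tX=0.3313 tY=2.7819  stride 1/|dx|=1.0353 1/|dy|=3.8637
    cross x-line → (3,4), t=0.3313
    cross x-line → (4,4), t=1.3666
    cross x-line → (5,4), t=2.4018
    cross y-line → (5,3), t=2.7819
    cross x-line → (6,3), t=3.4371 (wall)
  → r_3 = 3.4371

ranges = [1.7393, 1.7807, 3.4371]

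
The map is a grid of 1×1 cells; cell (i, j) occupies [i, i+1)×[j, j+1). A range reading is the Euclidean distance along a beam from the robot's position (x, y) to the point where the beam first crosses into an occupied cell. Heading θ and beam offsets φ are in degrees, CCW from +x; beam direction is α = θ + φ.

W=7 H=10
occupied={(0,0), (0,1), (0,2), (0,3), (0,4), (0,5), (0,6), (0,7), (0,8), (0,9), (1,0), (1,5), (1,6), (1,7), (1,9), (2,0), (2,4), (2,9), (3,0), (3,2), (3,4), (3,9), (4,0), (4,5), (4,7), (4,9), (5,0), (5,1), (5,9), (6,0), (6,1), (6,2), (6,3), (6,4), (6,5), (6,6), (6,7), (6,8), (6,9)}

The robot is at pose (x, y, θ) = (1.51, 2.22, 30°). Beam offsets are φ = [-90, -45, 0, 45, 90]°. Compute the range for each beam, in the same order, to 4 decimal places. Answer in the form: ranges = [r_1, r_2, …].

beam 1: φ=-90°, α=300°
  direction (0.5000, -0.8660); cell (1,2); t to first gridline: x 0.9800, y 0.2540 (then +2.0000 / +1.1547)
    (1,1) via y @ 0.2540
    (2,1) via x @ 0.9800
    (2,0) via y @ 1.4087  # hit
  → r_1 = 1.4087
beam 2: φ=-45°, α=345°
  direction (0.9659, -0.2588); cell (1,2); t to first gridline: x 0.5073, y 0.8500 (then +1.0353 / +3.8637)
    (2,2) via x @ 0.5073
    (2,1) via y @ 0.8500
    (3,1) via x @ 1.5426
    (4,1) via x @ 2.5778
    (5,1) via x @ 3.6131  # hit
  → r_2 = 3.6131
beam 3: φ=0°, α=30°
  direction (0.8660, 0.5000); cell (1,2); t to first gridline: x 0.5658, y 1.5600 (then +1.1547 / +2.0000)
    (2,2) via x @ 0.5658
    (2,3) via y @ 1.5600
    (3,3) via x @ 1.7205
    (4,3) via x @ 2.8752
    (4,4) via y @ 3.5600
    (5,4) via x @ 4.0299
    (6,4) via x @ 5.1846  # hit
  → r_3 = 5.1846
beam 4: φ=45°, α=75°
  direction (0.2588, 0.9659); cell (1,2); t to first gridline: x 1.8932, y 0.8075 (then +3.8637 / +1.0353)
    (1,3) via y @ 0.8075
    (1,4) via y @ 1.8428
    (2,4) via x @ 1.8932  # hit
  → r_4 = 1.8932
beam 5: φ=90°, α=120°
  direction (-0.5000, 0.8660); cell (1,2); t to first gridline: x 1.0200, y 0.9007 (then +2.0000 / +1.1547)
    (1,3) via y @ 0.9007
    (0,3) via x @ 1.0200  # hit
  → r_5 = 1.0200

ranges = [1.4087, 3.6131, 5.1846, 1.8932, 1.0200]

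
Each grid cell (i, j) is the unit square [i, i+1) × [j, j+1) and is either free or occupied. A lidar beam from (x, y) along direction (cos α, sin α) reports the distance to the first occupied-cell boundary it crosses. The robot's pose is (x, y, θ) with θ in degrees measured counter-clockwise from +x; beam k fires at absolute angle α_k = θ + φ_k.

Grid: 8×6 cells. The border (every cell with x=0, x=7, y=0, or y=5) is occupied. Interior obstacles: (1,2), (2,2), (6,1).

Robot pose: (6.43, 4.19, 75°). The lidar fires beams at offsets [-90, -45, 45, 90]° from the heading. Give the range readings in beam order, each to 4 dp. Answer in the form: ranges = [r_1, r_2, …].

ranges = [0.5901, 0.6582, 0.9353, 3.1296]

beam 1: φ=-90°, α=345°
  dir = (cos 345°, sin 345°) = (0.9659, -0.2588); from cell (6,4)
  next x-line at t=0.5901, next y-line at t=0.7341; Δt_x=1.0353, Δt_y=3.8637
    x: enter (7,4) at t=0.5901 ← occupied
  → r_1 = 0.5901
beam 2: φ=-45°, α=30°
  dir = (cos 30°, sin 30°) = (0.8660, 0.5000); from cell (6,4)
  next x-line at t=0.6582, next y-line at t=1.6200; Δt_x=1.1547, Δt_y=2.0000
    x: enter (7,4) at t=0.6582 ← occupied
  → r_2 = 0.6582
beam 3: φ=45°, α=120°
  dir = (cos 120°, sin 120°) = (-0.5000, 0.8660); from cell (6,4)
  next x-line at t=0.8600, next y-line at t=0.9353; Δt_x=2.0000, Δt_y=1.1547
    x: enter (5,4) at t=0.8600
    y: enter (5,5) at t=0.9353 ← occupied
  → r_3 = 0.9353
beam 4: φ=90°, α=165°
  dir = (cos 165°, sin 165°) = (-0.9659, 0.2588); from cell (6,4)
  next x-line at t=0.4452, next y-line at t=3.1296; Δt_x=1.0353, Δt_y=3.8637
    x: enter (5,4) at t=0.4452
    x: enter (4,4) at t=1.4804
    x: enter (3,4) at t=2.5157
    y: enter (3,5) at t=3.1296 ← occupied
  → r_4 = 3.1296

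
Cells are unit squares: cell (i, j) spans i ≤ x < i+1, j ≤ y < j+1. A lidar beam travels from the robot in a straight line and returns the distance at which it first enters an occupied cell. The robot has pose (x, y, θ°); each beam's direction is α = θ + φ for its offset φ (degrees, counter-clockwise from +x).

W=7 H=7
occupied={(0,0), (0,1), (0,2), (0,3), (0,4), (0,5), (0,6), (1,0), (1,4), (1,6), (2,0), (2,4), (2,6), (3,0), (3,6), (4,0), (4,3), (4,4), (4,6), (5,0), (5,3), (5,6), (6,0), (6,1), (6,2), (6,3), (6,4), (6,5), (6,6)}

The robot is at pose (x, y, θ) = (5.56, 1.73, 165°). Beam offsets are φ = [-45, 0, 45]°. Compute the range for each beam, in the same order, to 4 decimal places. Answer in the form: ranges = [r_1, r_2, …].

beam 1: φ=-45°, α=120°
  cosα=-0.5000 sinα=0.8660 | (5,1) | tMaxX 1.1200 tMaxY 0.3118 | tΔX 2.0000 tΔY 1.1547
    t=0.3118 [y] (5,2)
    t=1.1200 [x] (4,2)
    t=1.4665 [y] (4,3) — stop
  → r_1 = 1.4665
beam 2: φ=0°, α=165°
  cosα=-0.9659 sinα=0.2588 | (5,1) | tMaxX 0.5798 tMaxY 1.0432 | tΔX 1.0353 tΔY 3.8637
    t=0.5798 [x] (4,1)
    t=1.0432 [y] (4,2)
    t=1.6150 [x] (3,2)
    t=2.6503 [x] (2,2)
    t=3.6856 [x] (1,2)
    t=4.7209 [x] (0,2) — stop
  → r_2 = 4.7209
beam 3: φ=45°, α=210°
  cosα=-0.8660 sinα=-0.5000 | (5,1) | tMaxX 0.6466 tMaxY 1.4600 | tΔX 1.1547 tΔY 2.0000
    t=0.6466 [x] (4,1)
    t=1.4600 [y] (4,0) — stop
  → r_3 = 1.4600

ranges = [1.4665, 4.7209, 1.4600]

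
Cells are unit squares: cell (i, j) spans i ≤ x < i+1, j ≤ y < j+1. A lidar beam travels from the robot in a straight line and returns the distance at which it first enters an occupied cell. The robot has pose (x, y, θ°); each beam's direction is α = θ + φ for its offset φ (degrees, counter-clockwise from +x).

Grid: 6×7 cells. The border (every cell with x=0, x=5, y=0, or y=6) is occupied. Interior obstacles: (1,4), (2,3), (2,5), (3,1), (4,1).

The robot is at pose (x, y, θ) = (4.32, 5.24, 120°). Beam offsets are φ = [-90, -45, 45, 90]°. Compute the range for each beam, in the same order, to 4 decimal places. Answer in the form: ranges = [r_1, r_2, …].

beam 1: φ=-90°, α=30°
  d=(0.8660,0.5000)  start (4,5)  tX=0.7852 tY=1.5200  stride 1/|dx|=1.1547 1/|dy|=2.0000
    cross x-line → (5,5), t=0.7852 (wall)
  → r_1 = 0.7852
beam 2: φ=-45°, α=75°
  d=(0.2588,0.9659)  start (4,5)  tX=2.6273 tY=0.7868  stride 1/|dx|=3.8637 1/|dy|=1.0353
    cross y-line → (4,6), t=0.7868 (wall)
  → r_2 = 0.7868
beam 3: φ=45°, α=165°
  d=(-0.9659,0.2588)  start (4,5)  tX=0.3313 tY=2.9364  stride 1/|dx|=1.0353 1/|dy|=3.8637
    cross x-line → (3,5), t=0.3313
    cross x-line → (2,5), t=1.3666 (wall)
  → r_3 = 1.3666
beam 4: φ=90°, α=210°
  d=(-0.8660,-0.5000)  start (4,5)  tX=0.3695 tY=0.4800  stride 1/|dx|=1.1547 1/|dy|=2.0000
    cross x-line → (3,5), t=0.3695
    cross y-line → (3,4), t=0.4800
    cross x-line → (2,4), t=1.5242
    cross y-line → (2,3), t=2.4800 (wall)
  → r_4 = 2.4800

ranges = [0.7852, 0.7868, 1.3666, 2.4800]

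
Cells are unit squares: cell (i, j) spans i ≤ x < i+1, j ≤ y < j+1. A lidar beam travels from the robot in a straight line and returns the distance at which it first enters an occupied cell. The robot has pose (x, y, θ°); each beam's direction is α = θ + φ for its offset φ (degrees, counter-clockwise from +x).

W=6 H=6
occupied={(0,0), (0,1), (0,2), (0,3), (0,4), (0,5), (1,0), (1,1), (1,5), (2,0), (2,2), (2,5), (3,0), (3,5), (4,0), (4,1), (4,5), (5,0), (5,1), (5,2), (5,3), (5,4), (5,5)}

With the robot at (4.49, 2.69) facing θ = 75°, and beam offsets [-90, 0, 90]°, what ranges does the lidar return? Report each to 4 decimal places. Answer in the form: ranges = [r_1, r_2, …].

beam 1: φ=-90°, α=345°
  cosα=0.9659 sinα=-0.2588 | (4,2) | tMaxX 0.5280 tMaxY 2.6660 | tΔX 1.0353 tΔY 3.8637
    t=0.5280 [x] (5,2) — stop
  → r_1 = 0.5280
beam 2: φ=0°, α=75°
  cosα=0.2588 sinα=0.9659 | (4,2) | tMaxX 1.9705 tMaxY 0.3209 | tΔX 3.8637 tΔY 1.0353
    t=0.3209 [y] (4,3)
    t=1.3562 [y] (4,4)
    t=1.9705 [x] (5,4) — stop
  → r_2 = 1.9705
beam 3: φ=90°, α=165°
  cosα=-0.9659 sinα=0.2588 | (4,2) | tMaxX 0.5073 tMaxY 1.1977 | tΔX 1.0353 tΔY 3.8637
    t=0.5073 [x] (3,2)
    t=1.1977 [y] (3,3)
    t=1.5426 [x] (2,3)
    t=2.5778 [x] (1,3)
    t=3.6131 [x] (0,3) — stop
  → r_3 = 3.6131

ranges = [0.5280, 1.9705, 3.6131]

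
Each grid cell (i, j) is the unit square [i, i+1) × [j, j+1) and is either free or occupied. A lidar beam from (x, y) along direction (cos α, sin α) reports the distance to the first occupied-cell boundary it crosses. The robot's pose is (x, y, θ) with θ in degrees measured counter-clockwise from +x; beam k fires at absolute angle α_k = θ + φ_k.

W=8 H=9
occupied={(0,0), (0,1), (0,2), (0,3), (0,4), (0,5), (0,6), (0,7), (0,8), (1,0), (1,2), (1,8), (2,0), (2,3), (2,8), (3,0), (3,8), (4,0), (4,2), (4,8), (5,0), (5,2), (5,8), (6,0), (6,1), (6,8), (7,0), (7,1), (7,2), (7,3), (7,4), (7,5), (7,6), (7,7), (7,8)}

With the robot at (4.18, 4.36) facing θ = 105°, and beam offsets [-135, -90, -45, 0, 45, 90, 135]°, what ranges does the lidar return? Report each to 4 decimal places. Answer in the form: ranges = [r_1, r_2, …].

ranges = [3.2563, 2.9195, 4.2031, 3.7684, 3.6719, 1.3909, 3.8798]

beam 1: φ=-135°, α=330°
  cosα=0.8660 sinα=-0.5000 | (4,4) | tMaxX 0.9469 tMaxY 0.7200 | tΔX 1.1547 tΔY 2.0000
    t=0.7200 [y] (4,3)
    t=0.9469 [x] (5,3)
    t=2.1016 [x] (6,3)
    t=2.7200 [y] (6,2)
    t=3.2563 [x] (7,2) — stop
  → r_1 = 3.2563
beam 2: φ=-90°, α=15°
  cosα=0.9659 sinα=0.2588 | (4,4) | tMaxX 0.8489 tMaxY 2.4728 | tΔX 1.0353 tΔY 3.8637
    t=0.8489 [x] (5,4)
    t=1.8842 [x] (6,4)
    t=2.4728 [y] (6,5)
    t=2.9195 [x] (7,5) — stop
  → r_2 = 2.9195
beam 3: φ=-45°, α=60°
  cosα=0.5000 sinα=0.8660 | (4,4) | tMaxX 1.6400 tMaxY 0.7390 | tΔX 2.0000 tΔY 1.1547
    t=0.7390 [y] (4,5)
    t=1.6400 [x] (5,5)
    t=1.8937 [y] (5,6)
    t=3.0484 [y] (5,7)
    t=3.6400 [x] (6,7)
    t=4.2031 [y] (6,8) — stop
  → r_3 = 4.2031
beam 4: φ=0°, α=105°
  cosα=-0.2588 sinα=0.9659 | (4,4) | tMaxX 0.6955 tMaxY 0.6626 | tΔX 3.8637 tΔY 1.0353
    t=0.6626 [y] (4,5)
    t=0.6955 [x] (3,5)
    t=1.6979 [y] (3,6)
    t=2.7331 [y] (3,7)
    t=3.7684 [y] (3,8) — stop
  → r_4 = 3.7684
beam 5: φ=45°, α=150°
  cosα=-0.8660 sinα=0.5000 | (4,4) | tMaxX 0.2078 tMaxY 1.2800 | tΔX 1.1547 tΔY 2.0000
    t=0.2078 [x] (3,4)
    t=1.2800 [y] (3,5)
    t=1.3625 [x] (2,5)
    t=2.5172 [x] (1,5)
    t=3.2800 [y] (1,6)
    t=3.6719 [x] (0,6) — stop
  → r_5 = 3.6719
beam 6: φ=90°, α=195°
  cosα=-0.9659 sinα=-0.2588 | (4,4) | tMaxX 0.1863 tMaxY 1.3909 | tΔX 1.0353 tΔY 3.8637
    t=0.1863 [x] (3,4)
    t=1.2216 [x] (2,4)
    t=1.3909 [y] (2,3) — stop
  → r_6 = 1.3909
beam 7: φ=135°, α=240°
  cosα=-0.5000 sinα=-0.8660 | (4,4) | tMaxX 0.3600 tMaxY 0.4157 | tΔX 2.0000 tΔY 1.1547
    t=0.3600 [x] (3,4)
    t=0.4157 [y] (3,3)
    t=1.5704 [y] (3,2)
    t=2.3600 [x] (2,2)
    t=2.7251 [y] (2,1)
    t=3.8798 [y] (2,0) — stop
  → r_7 = 3.8798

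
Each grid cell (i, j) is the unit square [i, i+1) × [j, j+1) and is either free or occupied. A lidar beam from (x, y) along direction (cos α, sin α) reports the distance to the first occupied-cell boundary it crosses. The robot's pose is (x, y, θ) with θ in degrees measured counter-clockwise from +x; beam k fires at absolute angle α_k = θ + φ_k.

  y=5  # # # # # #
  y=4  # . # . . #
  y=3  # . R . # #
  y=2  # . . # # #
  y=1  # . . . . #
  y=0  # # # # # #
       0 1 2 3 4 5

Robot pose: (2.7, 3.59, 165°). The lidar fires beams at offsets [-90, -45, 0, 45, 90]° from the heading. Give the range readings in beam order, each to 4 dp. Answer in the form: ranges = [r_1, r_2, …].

ranges = [0.4245, 0.4734, 1.7600, 1.9630, 2.6814]

beam 1: φ=-90°, α=75°
  d=(0.2588,0.9659)  start (2,3)  tX=1.1591 tY=0.4245  stride 1/|dx|=3.8637 1/|dy|=1.0353
    cross y-line → (2,4), t=0.4245 (wall)
  → r_1 = 0.4245
beam 2: φ=-45°, α=120°
  d=(-0.5000,0.8660)  start (2,3)  tX=1.4000 tY=0.4734  stride 1/|dx|=2.0000 1/|dy|=1.1547
    cross y-line → (2,4), t=0.4734 (wall)
  → r_2 = 0.4734
beam 3: φ=0°, α=165°
  d=(-0.9659,0.2588)  start (2,3)  tX=0.7247 tY=1.5841  stride 1/|dx|=1.0353 1/|dy|=3.8637
    cross x-line → (1,3), t=0.7247
    cross y-line → (1,4), t=1.5841
    cross x-line → (0,4), t=1.7600 (wall)
  → r_3 = 1.7600
beam 4: φ=45°, α=210°
  d=(-0.8660,-0.5000)  start (2,3)  tX=0.8083 tY=1.1800  stride 1/|dx|=1.1547 1/|dy|=2.0000
    cross x-line → (1,3), t=0.8083
    cross y-line → (1,2), t=1.1800
    cross x-line → (0,2), t=1.9630 (wall)
  → r_4 = 1.9630
beam 5: φ=90°, α=255°
  d=(-0.2588,-0.9659)  start (2,3)  tX=2.7046 tY=0.6108  stride 1/|dx|=3.8637 1/|dy|=1.0353
    cross y-line → (2,2), t=0.6108
    cross y-line → (2,1), t=1.6461
    cross y-line → (2,0), t=2.6814 (wall)
  → r_5 = 2.6814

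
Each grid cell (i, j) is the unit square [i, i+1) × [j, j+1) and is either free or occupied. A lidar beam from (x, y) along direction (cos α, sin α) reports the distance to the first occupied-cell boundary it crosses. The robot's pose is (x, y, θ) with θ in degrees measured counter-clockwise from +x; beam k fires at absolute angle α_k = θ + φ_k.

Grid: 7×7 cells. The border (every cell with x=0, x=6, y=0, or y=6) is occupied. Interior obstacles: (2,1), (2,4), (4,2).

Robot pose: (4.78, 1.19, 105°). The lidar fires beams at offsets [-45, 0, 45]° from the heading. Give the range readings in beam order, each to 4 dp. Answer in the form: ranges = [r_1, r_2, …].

ranges = [2.4400, 0.8386, 4.3648]

beam 1: φ=-45°, α=60°
  dir = (cos 60°, sin 60°) = (0.5000, 0.8660); from cell (4,1)
  next x-line at t=0.4400, next y-line at t=0.9353; Δt_x=2.0000, Δt_y=1.1547
    x: enter (5,1) at t=0.4400
    y: enter (5,2) at t=0.9353
    y: enter (5,3) at t=2.0900
    x: enter (6,3) at t=2.4400 ← occupied
  → r_1 = 2.4400
beam 2: φ=0°, α=105°
  dir = (cos 105°, sin 105°) = (-0.2588, 0.9659); from cell (4,1)
  next x-line at t=3.0137, next y-line at t=0.8386; Δt_x=3.8637, Δt_y=1.0353
    y: enter (4,2) at t=0.8386 ← occupied
  → r_2 = 0.8386
beam 3: φ=45°, α=150°
  dir = (cos 150°, sin 150°) = (-0.8660, 0.5000); from cell (4,1)
  next x-line at t=0.9007, next y-line at t=1.6200; Δt_x=1.1547, Δt_y=2.0000
    x: enter (3,1) at t=0.9007
    y: enter (3,2) at t=1.6200
    x: enter (2,2) at t=2.0554
    x: enter (1,2) at t=3.2101
    y: enter (1,3) at t=3.6200
    x: enter (0,3) at t=4.3648 ← occupied
  → r_3 = 4.3648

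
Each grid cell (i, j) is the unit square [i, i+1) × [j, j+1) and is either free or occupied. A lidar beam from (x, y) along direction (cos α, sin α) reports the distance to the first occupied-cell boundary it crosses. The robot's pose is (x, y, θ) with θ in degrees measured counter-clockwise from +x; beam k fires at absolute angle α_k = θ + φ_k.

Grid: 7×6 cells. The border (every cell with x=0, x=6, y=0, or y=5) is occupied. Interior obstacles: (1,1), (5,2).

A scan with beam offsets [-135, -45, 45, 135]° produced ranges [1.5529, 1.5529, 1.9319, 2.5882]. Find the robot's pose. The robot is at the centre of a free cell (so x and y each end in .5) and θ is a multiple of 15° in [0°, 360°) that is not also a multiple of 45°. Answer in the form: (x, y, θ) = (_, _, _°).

(x, y, θ) = (2.5, 3.5, 210°)

The pose lattice has 18·16 = 288 candidates. Test each by forward raycasting.
  (1.5, 3.5, 150°): beam 1 = 4.6587 ≠ 1.5529 ✗
  (2.5, 3.5, 195°): beam 1 = 1.7321 ≠ 1.5529 ✗
  (4.5, 1.5, 240°): beam 1 = 3.6235 ≠ 1.5529 ✗
  …
  (2.5, 3.5, 210°): r_1=1.5529, r_2=1.5529, r_3=1.9319, r_4=2.5882 — all match ✓
No second candidate reproduces the full scan.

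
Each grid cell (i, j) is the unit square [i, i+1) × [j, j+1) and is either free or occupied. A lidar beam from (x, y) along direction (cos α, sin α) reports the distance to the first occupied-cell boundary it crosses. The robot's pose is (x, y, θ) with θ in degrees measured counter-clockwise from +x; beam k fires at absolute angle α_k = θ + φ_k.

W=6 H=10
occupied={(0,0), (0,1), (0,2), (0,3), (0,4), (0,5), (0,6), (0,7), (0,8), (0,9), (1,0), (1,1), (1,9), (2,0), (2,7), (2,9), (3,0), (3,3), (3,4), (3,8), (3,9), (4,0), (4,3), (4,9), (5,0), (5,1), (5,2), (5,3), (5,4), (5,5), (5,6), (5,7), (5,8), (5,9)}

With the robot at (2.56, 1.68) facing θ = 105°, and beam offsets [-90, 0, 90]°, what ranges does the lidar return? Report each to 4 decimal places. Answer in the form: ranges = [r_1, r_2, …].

beam 1: φ=-90°, α=15°
  d=(0.9659,0.2588)  start (2,1)  tX=0.4555 tY=1.2364  stride 1/|dx|=1.0353 1/|dy|=3.8637
    cross x-line → (3,1), t=0.4555
    cross y-line → (3,2), t=1.2364
    cross x-line → (4,2), t=1.4908
    cross x-line → (5,2), t=2.5261 (wall)
  → r_1 = 2.5261
beam 2: φ=0°, α=105°
  d=(-0.2588,0.9659)  start (2,1)  tX=2.1637 tY=0.3313  stride 1/|dx|=3.8637 1/|dy|=1.0353
    cross y-line → (2,2), t=0.3313
    cross y-line → (2,3), t=1.3666
    cross x-line → (1,3), t=2.1637
    cross y-line → (1,4), t=2.4018
    cross y-line → (1,5), t=3.4371
    cross y-line → (1,6), t=4.4724
    cross y-line → (1,7), t=5.5077
    cross x-line → (0,7), t=6.0274 (wall)
  → r_2 = 6.0274
beam 3: φ=90°, α=195°
  d=(-0.9659,-0.2588)  start (2,1)  tX=0.5798 tY=2.6273  stride 1/|dx|=1.0353 1/|dy|=3.8637
    cross x-line → (1,1), t=0.5798 (wall)
  → r_3 = 0.5798

ranges = [2.5261, 6.0274, 0.5798]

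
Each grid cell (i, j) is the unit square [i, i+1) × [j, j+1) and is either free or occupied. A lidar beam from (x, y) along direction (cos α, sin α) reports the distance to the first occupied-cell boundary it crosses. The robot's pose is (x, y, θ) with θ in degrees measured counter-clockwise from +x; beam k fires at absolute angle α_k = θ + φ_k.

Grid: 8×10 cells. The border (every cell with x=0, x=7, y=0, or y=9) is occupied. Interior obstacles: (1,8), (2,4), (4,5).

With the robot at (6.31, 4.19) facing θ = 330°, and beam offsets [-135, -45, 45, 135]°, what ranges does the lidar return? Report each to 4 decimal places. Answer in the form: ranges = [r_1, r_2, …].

beam 1: φ=-135°, α=195°
  dir = (cos 195°, sin 195°) = (-0.9659, -0.2588); from cell (6,4)
  next x-line at t=0.3209, next y-line at t=0.7341; Δt_x=1.0353, Δt_y=3.8637
    x: enter (5,4) at t=0.3209
    y: enter (5,3) at t=0.7341
    x: enter (4,3) at t=1.3562
    x: enter (3,3) at t=2.3915
    x: enter (2,3) at t=3.4268
    x: enter (1,3) at t=4.4620
    y: enter (1,2) at t=4.5978
    x: enter (0,2) at t=5.4973 ← occupied
  → r_1 = 5.4973
beam 2: φ=-45°, α=285°
  dir = (cos 285°, sin 285°) = (0.2588, -0.9659); from cell (6,4)
  next x-line at t=2.6660, next y-line at t=0.1967; Δt_x=3.8637, Δt_y=1.0353
    y: enter (6,3) at t=0.1967
    y: enter (6,2) at t=1.2320
    y: enter (6,1) at t=2.2673
    x: enter (7,1) at t=2.6660 ← occupied
  → r_2 = 2.6660
beam 3: φ=45°, α=15°
  dir = (cos 15°, sin 15°) = (0.9659, 0.2588); from cell (6,4)
  next x-line at t=0.7143, next y-line at t=3.1296; Δt_x=1.0353, Δt_y=3.8637
    x: enter (7,4) at t=0.7143 ← occupied
  → r_3 = 0.7143
beam 4: φ=135°, α=105°
  dir = (cos 105°, sin 105°) = (-0.2588, 0.9659); from cell (6,4)
  next x-line at t=1.1977, next y-line at t=0.8386; Δt_x=3.8637, Δt_y=1.0353
    y: enter (6,5) at t=0.8386
    x: enter (5,5) at t=1.1977
    y: enter (5,6) at t=1.8738
    y: enter (5,7) at t=2.9091
    y: enter (5,8) at t=3.9444
    y: enter (5,9) at t=4.9797 ← occupied
  → r_4 = 4.9797

ranges = [5.4973, 2.6660, 0.7143, 4.9797]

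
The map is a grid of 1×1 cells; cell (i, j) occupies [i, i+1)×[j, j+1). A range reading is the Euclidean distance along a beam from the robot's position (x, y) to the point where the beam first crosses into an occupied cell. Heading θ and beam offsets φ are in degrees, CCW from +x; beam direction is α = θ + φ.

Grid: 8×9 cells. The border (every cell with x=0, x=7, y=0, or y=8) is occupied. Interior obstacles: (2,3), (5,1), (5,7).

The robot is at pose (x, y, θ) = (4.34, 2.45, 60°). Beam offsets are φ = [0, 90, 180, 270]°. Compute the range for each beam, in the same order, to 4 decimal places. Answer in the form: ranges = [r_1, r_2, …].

beam 1: φ=0°, α=60°
  d=(0.5000,0.8660)  start (4,2)  tX=1.3200 tY=0.6351  stride 1/|dx|=2.0000 1/|dy|=1.1547
    cross y-line → (4,3), t=0.6351
    cross x-line → (5,3), t=1.3200
    cross y-line → (5,4), t=1.7898
    cross y-line → (5,5), t=2.9445
    cross x-line → (6,5), t=3.3200
    cross y-line → (6,6), t=4.0992
    cross y-line → (6,7), t=5.2539
    cross x-line → (7,7), t=5.3200 (wall)
  → r_1 = 5.3200
beam 2: φ=90°, α=150°
  d=(-0.8660,0.5000)  start (4,2)  tX=0.3926 tY=1.1000  stride 1/|dx|=1.1547 1/|dy|=2.0000
    cross x-line → (3,2), t=0.3926
    cross y-line → (3,3), t=1.1000
    cross x-line → (2,3), t=1.5473 (wall)
  → r_2 = 1.5473
beam 3: φ=180°, α=240°
  d=(-0.5000,-0.8660)  start (4,2)  tX=0.6800 tY=0.5196  stride 1/|dx|=2.0000 1/|dy|=1.1547
    cross y-line → (4,1), t=0.5196
    cross x-line → (3,1), t=0.6800
    cross y-line → (3,0), t=1.6743 (wall)
  → r_3 = 1.6743
beam 4: φ=270°, α=330°
  d=(0.8660,-0.5000)  start (4,2)  tX=0.7621 tY=0.9000  stride 1/|dx|=1.1547 1/|dy|=2.0000
    cross x-line → (5,2), t=0.7621
    cross y-line → (5,1), t=0.9000 (wall)
  → r_4 = 0.9000

ranges = [5.3200, 1.5473, 1.6743, 0.9000]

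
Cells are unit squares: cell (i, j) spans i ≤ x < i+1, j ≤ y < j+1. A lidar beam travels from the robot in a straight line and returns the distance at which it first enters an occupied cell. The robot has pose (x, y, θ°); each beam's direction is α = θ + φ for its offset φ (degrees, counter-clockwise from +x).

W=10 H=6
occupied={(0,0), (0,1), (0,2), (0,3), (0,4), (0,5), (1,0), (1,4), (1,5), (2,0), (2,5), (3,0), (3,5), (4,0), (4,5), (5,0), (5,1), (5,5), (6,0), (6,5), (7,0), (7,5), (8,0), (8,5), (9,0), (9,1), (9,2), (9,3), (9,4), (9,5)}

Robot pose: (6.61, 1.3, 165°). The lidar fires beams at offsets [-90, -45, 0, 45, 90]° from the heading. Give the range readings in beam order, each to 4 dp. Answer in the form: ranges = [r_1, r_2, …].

ranges = [3.8305, 4.2724, 0.6315, 0.6000, 0.3106]

beam 1: φ=-90°, α=75°
  dir = (cos 75°, sin 75°) = (0.2588, 0.9659); from cell (6,1)
  next x-line at t=1.5068, next y-line at t=0.7247; Δt_x=3.8637, Δt_y=1.0353
    y: enter (6,2) at t=0.7247
    x: enter (7,2) at t=1.5068
    y: enter (7,3) at t=1.7600
    y: enter (7,4) at t=2.7952
    y: enter (7,5) at t=3.8305 ← occupied
  → r_1 = 3.8305
beam 2: φ=-45°, α=120°
  dir = (cos 120°, sin 120°) = (-0.5000, 0.8660); from cell (6,1)
  next x-line at t=1.2200, next y-line at t=0.8083; Δt_x=2.0000, Δt_y=1.1547
    y: enter (6,2) at t=0.8083
    x: enter (5,2) at t=1.2200
    y: enter (5,3) at t=1.9630
    y: enter (5,4) at t=3.1177
    x: enter (4,4) at t=3.2200
    y: enter (4,5) at t=4.2724 ← occupied
  → r_2 = 4.2724
beam 3: φ=0°, α=165°
  dir = (cos 165°, sin 165°) = (-0.9659, 0.2588); from cell (6,1)
  next x-line at t=0.6315, next y-line at t=2.7046; Δt_x=1.0353, Δt_y=3.8637
    x: enter (5,1) at t=0.6315 ← occupied
  → r_3 = 0.6315
beam 4: φ=45°, α=210°
  dir = (cos 210°, sin 210°) = (-0.8660, -0.5000); from cell (6,1)
  next x-line at t=0.7044, next y-line at t=0.6000; Δt_x=1.1547, Δt_y=2.0000
    y: enter (6,0) at t=0.6000 ← occupied
  → r_4 = 0.6000
beam 5: φ=90°, α=255°
  dir = (cos 255°, sin 255°) = (-0.2588, -0.9659); from cell (6,1)
  next x-line at t=2.3569, next y-line at t=0.3106; Δt_x=3.8637, Δt_y=1.0353
    y: enter (6,0) at t=0.3106 ← occupied
  → r_5 = 0.3106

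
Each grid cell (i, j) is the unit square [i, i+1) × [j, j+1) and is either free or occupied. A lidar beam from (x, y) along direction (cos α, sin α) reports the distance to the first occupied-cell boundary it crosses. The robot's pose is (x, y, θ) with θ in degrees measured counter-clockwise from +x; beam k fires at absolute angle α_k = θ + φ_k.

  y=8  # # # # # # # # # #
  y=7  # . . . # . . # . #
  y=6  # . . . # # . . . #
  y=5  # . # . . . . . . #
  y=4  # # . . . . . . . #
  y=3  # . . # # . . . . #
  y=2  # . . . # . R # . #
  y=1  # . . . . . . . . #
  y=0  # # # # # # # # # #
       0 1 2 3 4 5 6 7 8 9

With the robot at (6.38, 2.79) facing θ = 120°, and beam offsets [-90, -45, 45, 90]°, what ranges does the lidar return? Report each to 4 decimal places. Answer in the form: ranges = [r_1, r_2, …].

beam 1: φ=-90°, α=30°
  d=(0.8660,0.5000)  start (6,2)  tX=0.7159 tY=0.4200  stride 1/|dx|=1.1547 1/|dy|=2.0000
    cross y-line → (6,3), t=0.4200
    cross x-line → (7,3), t=0.7159
    cross x-line → (8,3), t=1.8706
    cross y-line → (8,4), t=2.4200
    cross x-line → (9,4), t=3.0253 (wall)
  → r_1 = 3.0253
beam 2: φ=-45°, α=75°
  d=(0.2588,0.9659)  start (6,2)  tX=2.3955 tY=0.2174  stride 1/|dx|=3.8637 1/|dy|=1.0353
    cross y-line → (6,3), t=0.2174
    cross y-line → (6,4), t=1.2527
    cross y-line → (6,5), t=2.2880
    cross x-line → (7,5), t=2.3955
    cross y-line → (7,6), t=3.3232
    cross y-line → (7,7), t=4.3585 (wall)
  → r_2 = 4.3585
beam 3: φ=45°, α=165°
  d=(-0.9659,0.2588)  start (6,2)  tX=0.3934 tY=0.8114  stride 1/|dx|=1.0353 1/|dy|=3.8637
    cross x-line → (5,2), t=0.3934
    cross y-line → (5,3), t=0.8114
    cross x-line → (4,3), t=1.4287 (wall)
  → r_3 = 1.4287
beam 4: φ=90°, α=210°
  d=(-0.8660,-0.5000)  start (6,2)  tX=0.4388 tY=1.5800  stride 1/|dx|=1.1547 1/|dy|=2.0000
    cross x-line → (5,2), t=0.4388
    cross y-line → (5,1), t=1.5800
    cross x-line → (4,1), t=1.5935
    cross x-line → (3,1), t=2.7482
    cross y-line → (3,0), t=3.5800 (wall)
  → r_4 = 3.5800

ranges = [3.0253, 4.3585, 1.4287, 3.5800]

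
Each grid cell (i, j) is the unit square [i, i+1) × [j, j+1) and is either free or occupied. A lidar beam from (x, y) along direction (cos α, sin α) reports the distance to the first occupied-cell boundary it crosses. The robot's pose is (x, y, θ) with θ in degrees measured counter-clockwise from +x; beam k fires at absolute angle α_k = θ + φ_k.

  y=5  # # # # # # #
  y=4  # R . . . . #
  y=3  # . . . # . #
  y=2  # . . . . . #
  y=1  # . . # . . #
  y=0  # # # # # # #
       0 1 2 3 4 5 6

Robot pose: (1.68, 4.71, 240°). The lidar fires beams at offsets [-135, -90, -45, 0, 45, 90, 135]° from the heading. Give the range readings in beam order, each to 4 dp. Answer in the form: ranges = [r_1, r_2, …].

beam 1: φ=-135°, α=105°
  d=(-0.2588,0.9659)  start (1,4)  tX=2.6273 tY=0.3002  stride 1/|dx|=3.8637 1/|dy|=1.0353
    cross y-line → (1,5), t=0.3002 (wall)
  → r_1 = 0.3002
beam 2: φ=-90°, α=150°
  d=(-0.8660,0.5000)  start (1,4)  tX=0.7852 tY=0.5800  stride 1/|dx|=1.1547 1/|dy|=2.0000
    cross y-line → (1,5), t=0.5800 (wall)
  → r_2 = 0.5800
beam 3: φ=-45°, α=195°
  d=(-0.9659,-0.2588)  start (1,4)  tX=0.7040 tY=2.7432  stride 1/|dx|=1.0353 1/|dy|=3.8637
    cross x-line → (0,4), t=0.7040 (wall)
  → r_3 = 0.7040
beam 4: φ=0°, α=240°
  d=(-0.5000,-0.8660)  start (1,4)  tX=1.3600 tY=0.8198  stride 1/|dx|=2.0000 1/|dy|=1.1547
    cross y-line → (1,3), t=0.8198
    cross x-line → (0,3), t=1.3600 (wall)
  → r_4 = 1.3600
beam 5: φ=45°, α=285°
  d=(0.2588,-0.9659)  start (1,4)  tX=1.2364 tY=0.7350  stride 1/|dx|=3.8637 1/|dy|=1.0353
    cross y-line → (1,3), t=0.7350
    cross x-line → (2,3), t=1.2364
    cross y-line → (2,2), t=1.7703
    cross y-line → (2,1), t=2.8056
    cross y-line → (2,0), t=3.8409 (wall)
  → r_5 = 3.8409
beam 6: φ=90°, α=330°
  d=(0.8660,-0.5000)  start (1,4)  tX=0.3695 tY=1.4200  stride 1/|dx|=1.1547 1/|dy|=2.0000
    cross x-line → (2,4), t=0.3695
    cross y-line → (2,3), t=1.4200
    cross x-line → (3,3), t=1.5242
    cross x-line → (4,3), t=2.6789 (wall)
  → r_6 = 2.6789
beam 7: φ=135°, α=15°
  d=(0.9659,0.2588)  start (1,4)  tX=0.3313 tY=1.1205  stride 1/|dx|=1.0353 1/|dy|=3.8637
    cross x-line → (2,4), t=0.3313
    cross y-line → (2,5), t=1.1205 (wall)
  → r_7 = 1.1205

ranges = [0.3002, 0.5800, 0.7040, 1.3600, 3.8409, 2.6789, 1.1205]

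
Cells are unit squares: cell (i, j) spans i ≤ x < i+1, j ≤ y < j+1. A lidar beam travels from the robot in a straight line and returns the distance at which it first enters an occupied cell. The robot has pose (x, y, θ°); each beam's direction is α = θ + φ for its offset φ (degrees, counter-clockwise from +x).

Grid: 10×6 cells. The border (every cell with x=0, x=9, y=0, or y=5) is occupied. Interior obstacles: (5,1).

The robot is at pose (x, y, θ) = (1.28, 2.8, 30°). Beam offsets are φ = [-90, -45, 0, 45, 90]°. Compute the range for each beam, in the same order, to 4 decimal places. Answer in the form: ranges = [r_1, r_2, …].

ranges = [2.0785, 3.8512, 4.4000, 2.2776, 0.5600]

beam 1: φ=-90°, α=300°
  dir = (cos 300°, sin 300°) = (0.5000, -0.8660); from cell (1,2)
  next x-line at t=1.4400, next y-line at t=0.9238; Δt_x=2.0000, Δt_y=1.1547
    y: enter (1,1) at t=0.9238
    x: enter (2,1) at t=1.4400
    y: enter (2,0) at t=2.0785 ← occupied
  → r_1 = 2.0785
beam 2: φ=-45°, α=345°
  dir = (cos 345°, sin 345°) = (0.9659, -0.2588); from cell (1,2)
  next x-line at t=0.7454, next y-line at t=3.0910; Δt_x=1.0353, Δt_y=3.8637
    x: enter (2,2) at t=0.7454
    x: enter (3,2) at t=1.7807
    x: enter (4,2) at t=2.8160
    y: enter (4,1) at t=3.0910
    x: enter (5,1) at t=3.8512 ← occupied
  → r_2 = 3.8512
beam 3: φ=0°, α=30°
  dir = (cos 30°, sin 30°) = (0.8660, 0.5000); from cell (1,2)
  next x-line at t=0.8314, next y-line at t=0.4000; Δt_x=1.1547, Δt_y=2.0000
    y: enter (1,3) at t=0.4000
    x: enter (2,3) at t=0.8314
    x: enter (3,3) at t=1.9861
    y: enter (3,4) at t=2.4000
    x: enter (4,4) at t=3.1408
    x: enter (5,4) at t=4.2955
    y: enter (5,5) at t=4.4000 ← occupied
  → r_3 = 4.4000
beam 4: φ=45°, α=75°
  dir = (cos 75°, sin 75°) = (0.2588, 0.9659); from cell (1,2)
  next x-line at t=2.7819, next y-line at t=0.2071; Δt_x=3.8637, Δt_y=1.0353
    y: enter (1,3) at t=0.2071
    y: enter (1,4) at t=1.2423
    y: enter (1,5) at t=2.2776 ← occupied
  → r_4 = 2.2776
beam 5: φ=90°, α=120°
  dir = (cos 120°, sin 120°) = (-0.5000, 0.8660); from cell (1,2)
  next x-line at t=0.5600, next y-line at t=0.2309; Δt_x=2.0000, Δt_y=1.1547
    y: enter (1,3) at t=0.2309
    x: enter (0,3) at t=0.5600 ← occupied
  → r_5 = 0.5600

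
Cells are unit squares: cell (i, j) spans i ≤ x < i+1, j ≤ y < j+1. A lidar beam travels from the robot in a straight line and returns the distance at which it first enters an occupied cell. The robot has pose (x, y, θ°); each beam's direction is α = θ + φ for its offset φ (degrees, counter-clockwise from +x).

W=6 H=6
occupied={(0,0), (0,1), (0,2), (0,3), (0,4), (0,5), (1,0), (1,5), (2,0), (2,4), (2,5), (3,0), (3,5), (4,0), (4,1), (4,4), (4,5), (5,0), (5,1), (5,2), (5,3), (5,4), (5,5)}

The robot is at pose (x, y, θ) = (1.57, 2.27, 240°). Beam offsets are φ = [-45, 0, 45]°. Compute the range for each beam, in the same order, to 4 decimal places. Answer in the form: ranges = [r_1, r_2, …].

beam 1: φ=-45°, α=195°
  direction (-0.9659, -0.2588); cell (1,2); t to first gridline: x 0.5901, y 1.0432 (then +1.0353 / +3.8637)
    (0,2) via x @ 0.5901  # hit
  → r_1 = 0.5901
beam 2: φ=0°, α=240°
  direction (-0.5000, -0.8660); cell (1,2); t to first gridline: x 1.1400, y 0.3118 (then +2.0000 / +1.1547)
    (1,1) via y @ 0.3118
    (0,1) via x @ 1.1400  # hit
  → r_2 = 1.1400
beam 3: φ=45°, α=285°
  direction (0.2588, -0.9659); cell (1,2); t to first gridline: x 1.6614, y 0.2795 (then +3.8637 / +1.0353)
    (1,1) via y @ 0.2795
    (1,0) via y @ 1.3148  # hit
  → r_3 = 1.3148

ranges = [0.5901, 1.1400, 1.3148]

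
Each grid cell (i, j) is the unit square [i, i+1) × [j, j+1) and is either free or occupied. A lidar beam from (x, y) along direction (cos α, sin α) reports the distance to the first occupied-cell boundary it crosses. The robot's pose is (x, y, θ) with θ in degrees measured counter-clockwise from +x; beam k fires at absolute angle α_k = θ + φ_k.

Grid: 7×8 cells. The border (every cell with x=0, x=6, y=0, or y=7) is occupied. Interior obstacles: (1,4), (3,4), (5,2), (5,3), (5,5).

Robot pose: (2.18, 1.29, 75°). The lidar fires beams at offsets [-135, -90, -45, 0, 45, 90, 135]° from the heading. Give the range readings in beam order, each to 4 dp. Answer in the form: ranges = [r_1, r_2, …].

ranges = [0.3349, 1.1205, 3.2563, 3.1682, 2.3600, 1.2216, 0.5800]

beam 1: φ=-135°, α=300°
  direction (0.5000, -0.8660); cell (2,1); t to first gridline: x 1.6400, y 0.3349 (then +2.0000 / +1.1547)
    (2,0) via y @ 0.3349  # hit
  → r_1 = 0.3349
beam 2: φ=-90°, α=345°
  direction (0.9659, -0.2588); cell (2,1); t to first gridline: x 0.8489, y 1.1205 (then +1.0353 / +3.8637)
    (3,1) via x @ 0.8489
    (3,0) via y @ 1.1205  # hit
  → r_2 = 1.1205
beam 3: φ=-45°, α=30°
  direction (0.8660, 0.5000); cell (2,1); t to first gridline: x 0.9469, y 1.4200 (then +1.1547 / +2.0000)
    (3,1) via x @ 0.9469
    (3,2) via y @ 1.4200
    (4,2) via x @ 2.1016
    (5,2) via x @ 3.2563  # hit
  → r_3 = 3.2563
beam 4: φ=0°, α=75°
  direction (0.2588, 0.9659); cell (2,1); t to first gridline: x 3.1682, y 0.7350 (then +3.8637 / +1.0353)
    (2,2) via y @ 0.7350
    (2,3) via y @ 1.7703
    (2,4) via y @ 2.8056
    (3,4) via x @ 3.1682  # hit
  → r_4 = 3.1682
beam 5: φ=45°, α=120°
  direction (-0.5000, 0.8660); cell (2,1); t to first gridline: x 0.3600, y 0.8198 (then +2.0000 / +1.1547)
    (1,1) via x @ 0.3600
    (1,2) via y @ 0.8198
    (1,3) via y @ 1.9745
    (0,3) via x @ 2.3600  # hit
  → r_5 = 2.3600
beam 6: φ=90°, α=165°
  direction (-0.9659, 0.2588); cell (2,1); t to first gridline: x 0.1863, y 2.7432 (then +1.0353 / +3.8637)
    (1,1) via x @ 0.1863
    (0,1) via x @ 1.2216  # hit
  → r_6 = 1.2216
beam 7: φ=135°, α=210°
  direction (-0.8660, -0.5000); cell (2,1); t to first gridline: x 0.2078, y 0.5800 (then +1.1547 / +2.0000)
    (1,1) via x @ 0.2078
    (1,0) via y @ 0.5800  # hit
  → r_7 = 0.5800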